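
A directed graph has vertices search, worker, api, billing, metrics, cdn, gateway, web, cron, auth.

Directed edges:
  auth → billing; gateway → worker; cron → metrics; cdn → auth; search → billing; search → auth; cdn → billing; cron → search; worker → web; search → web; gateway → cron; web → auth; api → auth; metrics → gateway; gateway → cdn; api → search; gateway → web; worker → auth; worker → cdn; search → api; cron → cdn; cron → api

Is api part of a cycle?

Yes

api is on a cycle iff api can reach itself via ≥1 edge.
api → search → api — yes.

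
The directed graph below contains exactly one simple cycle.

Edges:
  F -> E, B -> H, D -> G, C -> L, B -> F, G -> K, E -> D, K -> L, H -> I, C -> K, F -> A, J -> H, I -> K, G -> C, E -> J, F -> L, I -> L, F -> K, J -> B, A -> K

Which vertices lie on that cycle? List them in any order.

DFS with gray/black marking from F:
F gray
  L gray
  L black
  K gray
    K→L: L black — skip
  K black
  E gray
    J gray
      H gray
        I gray
          I→K: K black — skip
          I→L: L black — skip
        I black
      H black
      B gray
        B→H: H black — skip
        B→F: F is gray → back edge
Back edge closes the cycle F → E → J → B → F; its vertices are {B, E, F, J}.

B, E, F, J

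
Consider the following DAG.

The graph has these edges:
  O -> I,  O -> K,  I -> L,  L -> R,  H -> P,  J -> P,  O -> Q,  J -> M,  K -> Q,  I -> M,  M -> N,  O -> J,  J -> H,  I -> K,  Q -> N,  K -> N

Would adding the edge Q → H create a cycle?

Adding Q→H creates a cycle iff H can already reach Q.
Explore from H: no path reaches Q. The graph stays acyclic.

No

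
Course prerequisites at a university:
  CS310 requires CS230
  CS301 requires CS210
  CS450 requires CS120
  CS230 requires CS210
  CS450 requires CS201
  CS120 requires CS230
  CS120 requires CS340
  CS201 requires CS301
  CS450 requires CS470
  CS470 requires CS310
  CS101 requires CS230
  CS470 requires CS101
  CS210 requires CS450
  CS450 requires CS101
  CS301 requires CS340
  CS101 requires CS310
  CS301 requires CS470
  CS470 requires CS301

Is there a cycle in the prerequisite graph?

Yes

DFS with white/gray/black marking, starting from CS230:
CS230 gray
  CS210 gray
    CS450 gray
      CS101 gray
        CS101→CS230: CS230 is gray → back edge
Back edge found, so a cycle exists: CS230 → CS210 → CS450 → CS101 → CS230.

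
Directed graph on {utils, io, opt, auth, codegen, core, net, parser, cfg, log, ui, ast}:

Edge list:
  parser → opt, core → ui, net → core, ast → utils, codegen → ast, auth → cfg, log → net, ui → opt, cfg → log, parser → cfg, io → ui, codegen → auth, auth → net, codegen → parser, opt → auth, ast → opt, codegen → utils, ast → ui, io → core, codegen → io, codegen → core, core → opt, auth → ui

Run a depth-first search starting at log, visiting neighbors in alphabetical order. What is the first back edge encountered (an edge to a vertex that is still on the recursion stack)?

DFS from log (visiting neighbors in alphabetical order); mark gray on enter, black on exit:
log gray
  net gray
    core gray
      opt gray
        auth gray
          cfg gray
            cfg→log: log is gray → back edge
First back edge: cfg → log.

cfg->log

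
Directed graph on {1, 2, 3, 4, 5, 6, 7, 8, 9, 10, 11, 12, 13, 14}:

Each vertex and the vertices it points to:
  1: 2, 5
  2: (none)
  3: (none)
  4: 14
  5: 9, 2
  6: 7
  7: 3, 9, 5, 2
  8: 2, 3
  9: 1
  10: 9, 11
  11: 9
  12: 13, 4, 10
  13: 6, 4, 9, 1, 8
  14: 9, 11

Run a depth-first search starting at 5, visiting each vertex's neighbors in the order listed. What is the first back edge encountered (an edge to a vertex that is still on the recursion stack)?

DFS from 5 (visiting each vertex's neighbors in the order listed); mark gray on enter, black on exit:
5 gray
  9 gray
    1 gray
      2 gray
      2 black
      1→5: 5 is gray → back edge
First back edge: 1 → 5.

1→5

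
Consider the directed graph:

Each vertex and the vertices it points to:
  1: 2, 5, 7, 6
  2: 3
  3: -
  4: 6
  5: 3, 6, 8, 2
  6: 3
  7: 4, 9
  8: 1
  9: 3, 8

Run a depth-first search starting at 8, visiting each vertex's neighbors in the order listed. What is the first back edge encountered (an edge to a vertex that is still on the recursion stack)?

DFS from 8 (visiting each vertex's neighbors in the order listed); mark gray on enter, black on exit:
8 gray
  1 gray
    2 gray
      3 gray
      3 black
    2 black
    5 gray
      5→3: 3 black — skip
      6 gray
        6→3: 3 black — skip
      6 black
      5→8: 8 is gray → back edge
First back edge: 5 → 8.

5→8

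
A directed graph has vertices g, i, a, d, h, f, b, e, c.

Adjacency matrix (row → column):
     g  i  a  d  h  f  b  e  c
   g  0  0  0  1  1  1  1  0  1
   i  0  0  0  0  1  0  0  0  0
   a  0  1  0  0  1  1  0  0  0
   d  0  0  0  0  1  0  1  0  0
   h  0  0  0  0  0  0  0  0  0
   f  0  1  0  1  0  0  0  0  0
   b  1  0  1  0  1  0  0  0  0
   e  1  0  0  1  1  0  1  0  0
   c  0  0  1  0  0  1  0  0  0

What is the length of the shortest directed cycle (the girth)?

For each vertex v, BFS finds the shortest path from v back to v.
The shortest such closed walk is g → b → g, length 2.

2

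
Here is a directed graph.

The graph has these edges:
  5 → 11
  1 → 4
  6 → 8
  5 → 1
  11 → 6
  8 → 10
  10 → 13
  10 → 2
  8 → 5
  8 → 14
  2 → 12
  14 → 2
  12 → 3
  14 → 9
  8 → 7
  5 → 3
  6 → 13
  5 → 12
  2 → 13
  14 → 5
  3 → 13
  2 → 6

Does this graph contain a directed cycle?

Yes

DFS with white/gray/black marking, starting from 9:
9 gray
9 black
13 gray
13 black
5 gray
  12 gray
    3 gray
      3→13: 13 black — skip
    3 black
  12 black
  1 gray
    4 gray
    4 black
  1 black
  11 gray
    6 gray
      6→13: 13 black — skip
      8 gray
        10 gray
          10→13: 13 black — skip
          2 gray
            2→6: 6 is gray → back edge
Back edge found, so a cycle exists: 6 → 8 → 10 → 2 → 6.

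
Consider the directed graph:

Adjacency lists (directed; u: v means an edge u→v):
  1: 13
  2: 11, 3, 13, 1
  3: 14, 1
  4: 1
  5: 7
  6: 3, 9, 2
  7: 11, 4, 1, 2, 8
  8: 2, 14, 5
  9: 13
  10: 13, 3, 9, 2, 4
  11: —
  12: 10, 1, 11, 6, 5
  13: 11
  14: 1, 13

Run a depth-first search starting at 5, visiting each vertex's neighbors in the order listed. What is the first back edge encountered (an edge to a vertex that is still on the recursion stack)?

8→5

DFS from 5 (visiting each vertex's neighbors in the order listed); mark gray on enter, black on exit:
5 gray
  7 gray
    11 gray
    11 black
    4 gray
      1 gray
        13 gray
          13→11: 11 black — skip
        13 black
      1 black
    4 black
    7→1: 1 black — skip
    2 gray
      2→11: 11 black — skip
      3 gray
        14 gray
          14→1: 1 black — skip
          14→13: 13 black — skip
        14 black
        3→1: 1 black — skip
      3 black
      2→13: 13 black — skip
      2→1: 1 black — skip
    2 black
    8 gray
      8→2: 2 black — skip
      8→14: 14 black — skip
      8→5: 5 is gray → back edge
First back edge: 8 → 5.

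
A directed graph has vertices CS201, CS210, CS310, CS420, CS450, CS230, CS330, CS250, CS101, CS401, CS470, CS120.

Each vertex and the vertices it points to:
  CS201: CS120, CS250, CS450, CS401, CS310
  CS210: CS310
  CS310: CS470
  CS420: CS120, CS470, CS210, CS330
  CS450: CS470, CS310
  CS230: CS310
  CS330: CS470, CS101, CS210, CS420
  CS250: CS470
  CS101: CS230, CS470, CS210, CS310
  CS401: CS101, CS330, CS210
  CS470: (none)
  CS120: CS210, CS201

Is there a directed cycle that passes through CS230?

No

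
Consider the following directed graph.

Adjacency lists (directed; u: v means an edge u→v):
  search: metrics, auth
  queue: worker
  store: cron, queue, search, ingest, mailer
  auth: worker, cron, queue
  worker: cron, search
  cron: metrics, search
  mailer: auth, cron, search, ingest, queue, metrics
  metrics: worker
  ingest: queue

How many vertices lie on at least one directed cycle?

6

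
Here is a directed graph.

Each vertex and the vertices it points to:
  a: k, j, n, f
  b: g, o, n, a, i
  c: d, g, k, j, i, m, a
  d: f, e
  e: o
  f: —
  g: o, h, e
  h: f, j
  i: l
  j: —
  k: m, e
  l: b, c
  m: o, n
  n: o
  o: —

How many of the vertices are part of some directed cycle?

A vertex is on a directed cycle iff it belongs to a strongly connected component of size ≥ 2 (or has a self-loop).
The vertices on cycles are {b, c, i, l} — 4 in total.

4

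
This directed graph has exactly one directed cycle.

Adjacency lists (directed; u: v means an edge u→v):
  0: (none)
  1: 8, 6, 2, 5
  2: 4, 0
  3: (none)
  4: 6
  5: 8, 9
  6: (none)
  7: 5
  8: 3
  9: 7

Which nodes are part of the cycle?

DFS with gray/black marking from 5:
5 gray
  8 gray
    3 gray
    3 black
  8 black
  9 gray
    7 gray
      7→5: 5 is gray → back edge
Back edge closes the cycle 5 → 9 → 7 → 5; its vertices are {5, 7, 9}.

5, 7, 9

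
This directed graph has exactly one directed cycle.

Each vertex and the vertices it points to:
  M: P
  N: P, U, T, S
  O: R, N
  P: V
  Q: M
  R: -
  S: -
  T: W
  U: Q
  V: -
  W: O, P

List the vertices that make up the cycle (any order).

DFS with gray/black marking from O:
O gray
  R gray
  R black
  N gray
    P gray
      V gray
      V black
    P black
    U gray
      Q gray
        M gray
          M→P: P black — skip
        M black
      Q black
    U black
    T gray
      W gray
        W→O: O is gray → back edge
Back edge closes the cycle O → N → T → W → O; its vertices are {N, O, T, W}.

N, O, T, W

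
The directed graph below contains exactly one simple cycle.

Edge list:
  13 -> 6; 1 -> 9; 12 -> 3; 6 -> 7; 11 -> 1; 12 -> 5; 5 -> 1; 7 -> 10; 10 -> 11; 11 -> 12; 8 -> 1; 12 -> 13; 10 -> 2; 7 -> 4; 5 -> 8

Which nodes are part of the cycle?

DFS with gray/black marking from 11:
11 gray
  1 gray
    9 gray
    9 black
  1 black
  12 gray
    13 gray
      6 gray
        7 gray
          4 gray
          4 black
          10 gray
            10→11: 11 is gray → back edge
Back edge closes the cycle 11 → 12 → 13 → 6 → 7 → 10 → 11; its vertices are {6, 7, 10, 11, 12, 13}.

6, 7, 10, 11, 12, 13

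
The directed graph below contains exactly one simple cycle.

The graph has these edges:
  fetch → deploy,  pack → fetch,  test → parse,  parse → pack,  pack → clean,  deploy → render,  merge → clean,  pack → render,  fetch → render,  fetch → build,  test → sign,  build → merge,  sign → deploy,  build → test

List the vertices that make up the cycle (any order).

pack, test, build, fetch, parse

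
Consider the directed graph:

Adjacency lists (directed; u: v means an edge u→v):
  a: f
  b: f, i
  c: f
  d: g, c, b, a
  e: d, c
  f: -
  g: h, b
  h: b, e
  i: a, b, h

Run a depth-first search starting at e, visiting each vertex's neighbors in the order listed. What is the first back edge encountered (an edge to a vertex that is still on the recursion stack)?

DFS from e (visiting each vertex's neighbors in the order listed); mark gray on enter, black on exit:
e gray
  d gray
    g gray
      h gray
        b gray
          f gray
          f black
          i gray
            a gray
              a→f: f black — skip
            a black
            i→b: b is gray → back edge
First back edge: i → b.

i→b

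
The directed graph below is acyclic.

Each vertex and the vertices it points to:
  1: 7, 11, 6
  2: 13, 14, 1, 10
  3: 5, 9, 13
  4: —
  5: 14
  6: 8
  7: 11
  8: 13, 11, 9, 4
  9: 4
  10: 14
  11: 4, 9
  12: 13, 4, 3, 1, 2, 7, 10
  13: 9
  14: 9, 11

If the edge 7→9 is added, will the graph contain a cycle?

Adding 7→9 creates a cycle iff 9 can already reach 7.
Explore from 9: no path reaches 7. The graph stays acyclic.

No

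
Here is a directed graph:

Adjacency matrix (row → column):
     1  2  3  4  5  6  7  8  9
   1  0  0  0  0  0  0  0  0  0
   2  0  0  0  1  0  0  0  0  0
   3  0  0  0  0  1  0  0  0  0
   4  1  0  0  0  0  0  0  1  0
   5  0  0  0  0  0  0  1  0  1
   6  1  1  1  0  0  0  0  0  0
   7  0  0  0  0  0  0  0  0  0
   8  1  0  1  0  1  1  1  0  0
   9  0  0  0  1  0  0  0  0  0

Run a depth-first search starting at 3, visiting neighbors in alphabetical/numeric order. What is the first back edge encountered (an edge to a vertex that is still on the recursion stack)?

DFS from 3 (visiting neighbors in alphabetical/numeric order); mark gray on enter, black on exit:
3 gray
  5 gray
    7 gray
    7 black
    9 gray
      4 gray
        1 gray
        1 black
        8 gray
          8→1: 1 black — skip
          8→3: 3 is gray → back edge
First back edge: 8 → 3.

8->3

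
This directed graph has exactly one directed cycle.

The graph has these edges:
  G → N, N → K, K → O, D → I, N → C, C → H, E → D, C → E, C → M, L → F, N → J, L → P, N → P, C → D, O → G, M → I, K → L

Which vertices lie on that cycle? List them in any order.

G, K, N, O

DFS with gray/black marking from N:
N gray
  P gray
  P black
  C gray
    D gray
      I gray
      I black
    D black
    H gray
    H black
    E gray
      E→D: D black — skip
    E black
    M gray
      M→I: I black — skip
    M black
  C black
  K gray
    O gray
      G gray
        G→N: N is gray → back edge
Back edge closes the cycle N → K → O → G → N; its vertices are {G, K, N, O}.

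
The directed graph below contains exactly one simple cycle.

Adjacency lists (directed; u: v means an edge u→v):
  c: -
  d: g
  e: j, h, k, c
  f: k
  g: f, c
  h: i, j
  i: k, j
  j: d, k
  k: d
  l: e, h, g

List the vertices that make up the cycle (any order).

DFS with gray/black marking from g:
g gray
  f gray
    k gray
      d gray
        d→g: g is gray → back edge
Back edge closes the cycle g → f → k → d → g; its vertices are {d, f, g, k}.

d, f, g, k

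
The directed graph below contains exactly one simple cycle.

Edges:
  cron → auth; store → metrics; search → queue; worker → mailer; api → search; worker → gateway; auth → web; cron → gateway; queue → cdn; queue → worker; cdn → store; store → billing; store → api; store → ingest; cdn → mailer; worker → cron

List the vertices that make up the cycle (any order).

DFS with gray/black marking from queue:
queue gray
  cdn gray
    store gray
      billing gray
      billing black
      ingest gray
      ingest black
      api gray
        search gray
          search→queue: queue is gray → back edge
Back edge closes the cycle queue → cdn → store → api → search → queue; its vertices are {api, cdn, queue, store, search}.

api, cdn, queue, store, search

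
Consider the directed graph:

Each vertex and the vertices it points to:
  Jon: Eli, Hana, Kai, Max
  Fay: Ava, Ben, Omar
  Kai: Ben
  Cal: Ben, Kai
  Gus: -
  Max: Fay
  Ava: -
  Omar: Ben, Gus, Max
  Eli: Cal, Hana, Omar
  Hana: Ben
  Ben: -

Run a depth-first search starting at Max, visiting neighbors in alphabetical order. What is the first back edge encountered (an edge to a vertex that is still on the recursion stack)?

Omar->Max

DFS from Max (visiting neighbors in alphabetical order); mark gray on enter, black on exit:
Max gray
  Fay gray
    Ava gray
    Ava black
    Ben gray
    Ben black
    Omar gray
      Omar→Ben: Ben black — skip
      Gus gray
      Gus black
      Omar→Max: Max is gray → back edge
First back edge: Omar → Max.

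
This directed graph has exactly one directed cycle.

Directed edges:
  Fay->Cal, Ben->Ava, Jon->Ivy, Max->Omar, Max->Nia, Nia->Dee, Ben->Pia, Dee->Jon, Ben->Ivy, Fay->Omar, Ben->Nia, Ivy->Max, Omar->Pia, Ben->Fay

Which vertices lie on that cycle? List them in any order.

Dee, Ivy, Jon, Max, Nia

DFS with gray/black marking from Ivy:
Ivy gray
  Max gray
    Nia gray
      Dee gray
        Jon gray
          Jon→Ivy: Ivy is gray → back edge
Back edge closes the cycle Ivy → Max → Nia → Dee → Jon → Ivy; its vertices are {Dee, Ivy, Jon, Max, Nia}.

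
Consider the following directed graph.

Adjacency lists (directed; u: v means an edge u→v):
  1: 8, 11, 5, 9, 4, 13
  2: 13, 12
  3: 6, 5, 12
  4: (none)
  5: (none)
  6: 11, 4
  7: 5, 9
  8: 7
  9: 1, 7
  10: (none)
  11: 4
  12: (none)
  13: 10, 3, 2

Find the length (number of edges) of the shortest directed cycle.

2

For each vertex v, BFS finds the shortest path from v back to v.
The shortest such closed walk is 1 → 9 → 1, length 2.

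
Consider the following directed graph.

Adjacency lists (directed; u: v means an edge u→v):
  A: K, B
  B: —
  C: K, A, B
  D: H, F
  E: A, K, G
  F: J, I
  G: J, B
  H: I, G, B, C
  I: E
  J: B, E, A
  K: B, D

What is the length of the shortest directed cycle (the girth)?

3

For each vertex v, BFS finds the shortest path from v back to v.
The shortest such closed walk is E → G → J → E, length 3.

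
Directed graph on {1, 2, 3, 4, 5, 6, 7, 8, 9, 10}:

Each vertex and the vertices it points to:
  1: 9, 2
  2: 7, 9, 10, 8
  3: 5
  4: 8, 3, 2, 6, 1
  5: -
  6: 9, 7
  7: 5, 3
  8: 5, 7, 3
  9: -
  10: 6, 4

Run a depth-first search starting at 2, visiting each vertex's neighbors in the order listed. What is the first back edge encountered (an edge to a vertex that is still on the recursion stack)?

4→2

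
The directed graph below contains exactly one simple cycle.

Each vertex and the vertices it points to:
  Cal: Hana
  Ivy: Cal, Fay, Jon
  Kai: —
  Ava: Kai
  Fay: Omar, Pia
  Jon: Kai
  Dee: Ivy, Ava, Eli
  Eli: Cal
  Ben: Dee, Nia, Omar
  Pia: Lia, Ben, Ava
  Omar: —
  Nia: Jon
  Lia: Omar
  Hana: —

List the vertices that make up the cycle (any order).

Ben, Dee, Fay, Ivy, Pia

DFS with gray/black marking from Dee:
Dee gray
  Ivy gray
    Cal gray
      Hana gray
      Hana black
    Cal black
    Fay gray
      Omar gray
      Omar black
      Pia gray
        Lia gray
          Lia→Omar: Omar black — skip
        Lia black
        Ben gray
          Ben→Dee: Dee is gray → back edge
Back edge closes the cycle Dee → Ivy → Fay → Pia → Ben → Dee; its vertices are {Ben, Dee, Fay, Ivy, Pia}.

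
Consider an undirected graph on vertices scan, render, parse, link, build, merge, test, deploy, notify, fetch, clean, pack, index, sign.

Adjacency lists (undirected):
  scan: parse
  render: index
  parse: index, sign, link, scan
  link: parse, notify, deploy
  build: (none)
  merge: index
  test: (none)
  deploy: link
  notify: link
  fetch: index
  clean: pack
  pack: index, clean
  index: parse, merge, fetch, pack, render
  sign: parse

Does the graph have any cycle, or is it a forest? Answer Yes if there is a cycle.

No

DFS, tracking each vertex's parent; an edge to a visited non-parent vertex closes a cycle.
Start from sign:
visit sign (parent –)
  visit parse (parent sign)
    visit index (parent parse)
      index–parse: parent, skip
      visit merge (parent index)
        merge–index: parent, skip
      visit fetch (parent index)
        fetch–index: parent, skip
      visit pack (parent index)
        pack–index: parent, skip
        visit clean (parent pack)
          clean–pack: parent, skip
      visit render (parent index)
        render–index: parent, skip
    parse–sign: parent, skip
    visit link (parent parse)
      link–parse: parent, skip
      visit notify (parent link)
        notify–link: parent, skip
      visit deploy (parent link)
        deploy–link: parent, skip
    visit scan (parent parse)
      scan–parse: parent, skip
visit build (parent –)
visit test (parent –)
No non-parent visited neighbor found — the graph is a forest.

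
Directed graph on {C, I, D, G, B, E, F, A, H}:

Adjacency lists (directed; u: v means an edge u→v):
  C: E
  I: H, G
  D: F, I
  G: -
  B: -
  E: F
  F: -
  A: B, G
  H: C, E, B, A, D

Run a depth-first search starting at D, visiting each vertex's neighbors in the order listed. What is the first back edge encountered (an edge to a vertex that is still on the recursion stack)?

H→D

DFS from D (visiting each vertex's neighbors in the order listed); mark gray on enter, black on exit:
D gray
  F gray
  F black
  I gray
    H gray
      C gray
        E gray
          E→F: F black — skip
        E black
      C black
      H→E: E black — skip
      B gray
      B black
      A gray
        A→B: B black — skip
        G gray
        G black
      A black
      H→D: D is gray → back edge
First back edge: H → D.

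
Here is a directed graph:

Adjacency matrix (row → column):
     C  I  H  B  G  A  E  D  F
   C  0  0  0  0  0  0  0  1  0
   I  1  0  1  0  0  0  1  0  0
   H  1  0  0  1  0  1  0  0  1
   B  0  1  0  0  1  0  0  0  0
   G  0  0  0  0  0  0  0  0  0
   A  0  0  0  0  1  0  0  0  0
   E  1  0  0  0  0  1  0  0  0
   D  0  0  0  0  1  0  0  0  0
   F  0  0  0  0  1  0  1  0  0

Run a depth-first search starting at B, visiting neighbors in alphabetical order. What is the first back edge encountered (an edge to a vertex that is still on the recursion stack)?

H→B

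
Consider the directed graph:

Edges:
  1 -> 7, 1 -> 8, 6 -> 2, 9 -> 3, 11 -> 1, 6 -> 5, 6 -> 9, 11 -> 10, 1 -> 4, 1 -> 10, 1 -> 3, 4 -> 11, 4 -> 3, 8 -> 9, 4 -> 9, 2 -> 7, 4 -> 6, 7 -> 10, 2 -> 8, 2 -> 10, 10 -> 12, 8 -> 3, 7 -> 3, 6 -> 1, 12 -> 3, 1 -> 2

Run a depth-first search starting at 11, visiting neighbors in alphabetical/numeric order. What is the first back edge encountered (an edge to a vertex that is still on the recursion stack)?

DFS from 11 (visiting neighbors in alphabetical/numeric order); mark gray on enter, black on exit:
11 gray
  1 gray
    2 gray
      7 gray
        3 gray
        3 black
        10 gray
          12 gray
            12→3: 3 black — skip
          12 black
        10 black
      7 black
      8 gray
        8→3: 3 black — skip
        9 gray
          9→3: 3 black — skip
        9 black
      8 black
      2→10: 10 black — skip
    2 black
    1→3: 3 black — skip
    4 gray
      4→3: 3 black — skip
      6 gray
        6→1: 1 is gray → back edge
First back edge: 6 → 1.

6→1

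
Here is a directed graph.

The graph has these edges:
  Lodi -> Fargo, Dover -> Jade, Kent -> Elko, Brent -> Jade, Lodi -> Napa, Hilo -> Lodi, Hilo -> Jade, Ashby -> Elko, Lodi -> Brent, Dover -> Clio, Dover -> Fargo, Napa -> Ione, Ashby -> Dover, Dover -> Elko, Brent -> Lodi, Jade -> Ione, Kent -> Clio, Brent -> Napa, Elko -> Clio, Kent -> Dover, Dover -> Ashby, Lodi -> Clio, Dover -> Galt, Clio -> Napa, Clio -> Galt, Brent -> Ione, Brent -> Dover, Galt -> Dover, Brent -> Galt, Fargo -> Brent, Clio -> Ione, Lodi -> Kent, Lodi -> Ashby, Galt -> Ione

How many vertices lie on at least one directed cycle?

A vertex is on a directed cycle iff it belongs to a strongly connected component of size ≥ 2 (or has a self-loop).
The vertices on cycles are {Clio, Elko, Galt, Kent, Lodi, Ashby, Brent, Dover, Fargo} — 9 in total.

9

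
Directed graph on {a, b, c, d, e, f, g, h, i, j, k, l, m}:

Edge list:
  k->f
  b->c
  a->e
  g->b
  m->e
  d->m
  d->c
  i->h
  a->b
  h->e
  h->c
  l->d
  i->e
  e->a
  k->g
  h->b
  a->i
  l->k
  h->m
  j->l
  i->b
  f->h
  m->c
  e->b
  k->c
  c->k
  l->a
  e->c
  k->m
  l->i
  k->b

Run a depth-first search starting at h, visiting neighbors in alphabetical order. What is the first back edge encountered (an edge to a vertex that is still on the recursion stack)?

DFS from h (visiting neighbors in alphabetical order); mark gray on enter, black on exit:
h gray
  b gray
    c gray
      k gray
        k→b: b is gray → back edge
First back edge: k → b.

k->b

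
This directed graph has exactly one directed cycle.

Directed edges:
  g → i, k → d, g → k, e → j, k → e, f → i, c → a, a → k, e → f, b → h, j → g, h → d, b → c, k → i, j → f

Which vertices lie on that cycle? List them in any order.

DFS with gray/black marking from k:
k gray
  d gray
  d black
  i gray
  i black
  e gray
    f gray
      f→i: i black — skip
    f black
    j gray
      g gray
        g→i: i black — skip
        g→k: k is gray → back edge
Back edge closes the cycle k → e → j → g → k; its vertices are {e, g, j, k}.

e, g, j, k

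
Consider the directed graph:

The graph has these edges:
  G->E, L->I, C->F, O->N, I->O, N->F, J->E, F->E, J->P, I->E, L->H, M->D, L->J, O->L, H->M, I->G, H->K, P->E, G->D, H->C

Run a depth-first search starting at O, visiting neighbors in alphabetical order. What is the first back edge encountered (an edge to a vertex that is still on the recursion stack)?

I->O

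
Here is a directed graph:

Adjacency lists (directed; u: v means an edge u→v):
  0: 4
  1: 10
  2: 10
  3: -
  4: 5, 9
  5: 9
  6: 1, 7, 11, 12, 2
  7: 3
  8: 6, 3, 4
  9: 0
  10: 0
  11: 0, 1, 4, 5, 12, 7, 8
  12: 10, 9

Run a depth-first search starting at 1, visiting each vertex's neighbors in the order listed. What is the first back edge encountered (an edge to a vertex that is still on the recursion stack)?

9→0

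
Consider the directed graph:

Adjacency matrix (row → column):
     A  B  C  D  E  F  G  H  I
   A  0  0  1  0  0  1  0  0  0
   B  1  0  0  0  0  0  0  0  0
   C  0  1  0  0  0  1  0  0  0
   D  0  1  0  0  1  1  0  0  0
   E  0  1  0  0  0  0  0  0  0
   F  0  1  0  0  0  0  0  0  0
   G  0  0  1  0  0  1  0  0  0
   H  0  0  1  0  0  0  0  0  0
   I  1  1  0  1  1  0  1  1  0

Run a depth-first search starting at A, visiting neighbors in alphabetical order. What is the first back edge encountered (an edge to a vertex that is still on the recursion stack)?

B->A

DFS from A (visiting neighbors in alphabetical order); mark gray on enter, black on exit:
A gray
  C gray
    B gray
      B→A: A is gray → back edge
First back edge: B → A.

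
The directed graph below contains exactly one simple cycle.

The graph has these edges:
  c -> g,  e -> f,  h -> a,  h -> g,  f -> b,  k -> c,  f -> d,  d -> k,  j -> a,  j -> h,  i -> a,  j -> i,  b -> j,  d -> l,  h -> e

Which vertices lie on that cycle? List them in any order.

b, e, f, h, j

DFS with gray/black marking from f:
f gray
  d gray
    k gray
      c gray
        g gray
        g black
      c black
    k black
    l gray
    l black
  d black
  b gray
    j gray
      a gray
      a black
      h gray
        h→g: g black — skip
        e gray
          e→f: f is gray → back edge
Back edge closes the cycle f → b → j → h → e → f; its vertices are {b, e, f, h, j}.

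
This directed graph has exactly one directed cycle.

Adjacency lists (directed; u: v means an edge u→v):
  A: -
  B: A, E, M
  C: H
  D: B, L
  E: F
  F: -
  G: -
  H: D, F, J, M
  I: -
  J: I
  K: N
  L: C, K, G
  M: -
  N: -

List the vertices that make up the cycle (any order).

C, D, H, L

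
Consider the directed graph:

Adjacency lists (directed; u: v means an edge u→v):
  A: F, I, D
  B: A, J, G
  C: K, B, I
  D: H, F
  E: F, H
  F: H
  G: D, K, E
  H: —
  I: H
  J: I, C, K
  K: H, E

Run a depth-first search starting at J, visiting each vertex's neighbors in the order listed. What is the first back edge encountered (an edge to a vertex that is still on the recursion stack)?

B→J

DFS from J (visiting each vertex's neighbors in the order listed); mark gray on enter, black on exit:
J gray
  I gray
    H gray
    H black
  I black
  C gray
    K gray
      K→H: H black — skip
      E gray
        F gray
          F→H: H black — skip
        F black
        E→H: H black — skip
      E black
    K black
    B gray
      A gray
        A→F: F black — skip
        A→I: I black — skip
        D gray
          D→H: H black — skip
          D→F: F black — skip
        D black
      A black
      B→J: J is gray → back edge
First back edge: B → J.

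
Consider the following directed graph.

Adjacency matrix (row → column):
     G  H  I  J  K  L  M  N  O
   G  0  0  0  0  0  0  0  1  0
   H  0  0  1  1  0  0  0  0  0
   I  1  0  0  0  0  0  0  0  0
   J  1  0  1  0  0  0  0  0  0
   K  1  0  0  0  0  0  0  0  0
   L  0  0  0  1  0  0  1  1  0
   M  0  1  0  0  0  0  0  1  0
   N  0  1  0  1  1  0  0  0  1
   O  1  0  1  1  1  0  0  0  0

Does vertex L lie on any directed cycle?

No

L lies on a cycle iff there is a path from L back to itself.
Exploring from L, it never reaches itself; equivalently, its strongly connected component is a singleton.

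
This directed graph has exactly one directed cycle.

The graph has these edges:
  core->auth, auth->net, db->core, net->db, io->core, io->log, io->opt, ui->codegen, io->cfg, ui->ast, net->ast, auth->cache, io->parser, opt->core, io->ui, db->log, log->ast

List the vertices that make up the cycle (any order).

db, net, auth, core

DFS with gray/black marking from core:
core gray
  auth gray
    cache gray
    cache black
    net gray
      ast gray
      ast black
      db gray
        db→core: core is gray → back edge
Back edge closes the cycle core → auth → net → db → core; its vertices are {db, net, auth, core}.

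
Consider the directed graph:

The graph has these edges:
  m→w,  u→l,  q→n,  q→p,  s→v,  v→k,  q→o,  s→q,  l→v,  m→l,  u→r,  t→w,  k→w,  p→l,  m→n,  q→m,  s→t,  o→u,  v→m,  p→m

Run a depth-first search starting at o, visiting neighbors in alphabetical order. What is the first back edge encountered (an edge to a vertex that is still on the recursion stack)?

DFS from o (visiting neighbors in alphabetical order); mark gray on enter, black on exit:
o gray
  u gray
    l gray
      v gray
        k gray
          w gray
          w black
        k black
        m gray
          m→l: l is gray → back edge
First back edge: m → l.

m->l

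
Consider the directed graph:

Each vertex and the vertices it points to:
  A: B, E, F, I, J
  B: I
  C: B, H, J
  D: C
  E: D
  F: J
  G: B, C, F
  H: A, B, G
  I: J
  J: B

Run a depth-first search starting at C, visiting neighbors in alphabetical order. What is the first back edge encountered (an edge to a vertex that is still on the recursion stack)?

DFS from C (visiting neighbors in alphabetical order); mark gray on enter, black on exit:
C gray
  B gray
    I gray
      J gray
        J→B: B is gray → back edge
First back edge: J → B.

J->B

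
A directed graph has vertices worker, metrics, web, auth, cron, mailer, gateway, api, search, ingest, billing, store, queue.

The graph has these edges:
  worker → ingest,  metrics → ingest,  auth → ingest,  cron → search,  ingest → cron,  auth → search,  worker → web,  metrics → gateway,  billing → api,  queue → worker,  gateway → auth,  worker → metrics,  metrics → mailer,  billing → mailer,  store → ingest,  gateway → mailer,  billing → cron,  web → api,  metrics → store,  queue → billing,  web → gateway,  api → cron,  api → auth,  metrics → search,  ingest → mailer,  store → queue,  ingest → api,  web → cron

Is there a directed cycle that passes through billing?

No

billing lies on a cycle iff there is a path from billing back to itself.
Exploring from billing, it never reaches itself; equivalently, its strongly connected component is a singleton.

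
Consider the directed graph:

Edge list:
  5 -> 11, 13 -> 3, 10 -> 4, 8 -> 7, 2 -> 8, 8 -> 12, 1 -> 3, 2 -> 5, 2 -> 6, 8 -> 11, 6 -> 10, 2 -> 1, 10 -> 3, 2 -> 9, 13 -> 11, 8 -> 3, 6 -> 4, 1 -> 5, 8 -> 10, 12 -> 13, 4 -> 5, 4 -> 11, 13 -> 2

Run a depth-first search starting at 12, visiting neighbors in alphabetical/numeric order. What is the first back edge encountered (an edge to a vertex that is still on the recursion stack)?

DFS from 12 (visiting neighbors in alphabetical/numeric order); mark gray on enter, black on exit:
12 gray
  13 gray
    2 gray
      1 gray
        3 gray
        3 black
        5 gray
          11 gray
          11 black
        5 black
      1 black
      2→5: 5 black — skip
      6 gray
        4 gray
          4→5: 5 black — skip
          4→11: 11 black — skip
        4 black
        10 gray
          10→3: 3 black — skip
          10→4: 4 black — skip
        10 black
      6 black
      8 gray
        8→3: 3 black — skip
        7 gray
        7 black
        8→10: 10 black — skip
        8→11: 11 black — skip
        8→12: 12 is gray → back edge
First back edge: 8 → 12.

8→12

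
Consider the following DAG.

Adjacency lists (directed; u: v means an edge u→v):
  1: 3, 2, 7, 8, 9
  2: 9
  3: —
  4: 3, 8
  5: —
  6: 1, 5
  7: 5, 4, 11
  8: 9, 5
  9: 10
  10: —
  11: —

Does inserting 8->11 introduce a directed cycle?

Adding 8→11 creates a cycle iff 11 can already reach 8.
Explore from 11: no path reaches 8. The graph stays acyclic.

No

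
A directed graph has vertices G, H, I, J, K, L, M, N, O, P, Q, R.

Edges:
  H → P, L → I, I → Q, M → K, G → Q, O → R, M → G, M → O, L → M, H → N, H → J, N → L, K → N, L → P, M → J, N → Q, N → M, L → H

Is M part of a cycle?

Yes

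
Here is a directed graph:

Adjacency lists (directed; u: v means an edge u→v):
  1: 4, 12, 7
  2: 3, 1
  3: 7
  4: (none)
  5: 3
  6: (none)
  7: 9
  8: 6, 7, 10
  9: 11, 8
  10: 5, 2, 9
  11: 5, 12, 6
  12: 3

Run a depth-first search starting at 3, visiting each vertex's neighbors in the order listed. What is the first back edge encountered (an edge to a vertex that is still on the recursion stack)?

5→3

DFS from 3 (visiting each vertex's neighbors in the order listed); mark gray on enter, black on exit:
3 gray
  7 gray
    9 gray
      11 gray
        5 gray
          5→3: 3 is gray → back edge
First back edge: 5 → 3.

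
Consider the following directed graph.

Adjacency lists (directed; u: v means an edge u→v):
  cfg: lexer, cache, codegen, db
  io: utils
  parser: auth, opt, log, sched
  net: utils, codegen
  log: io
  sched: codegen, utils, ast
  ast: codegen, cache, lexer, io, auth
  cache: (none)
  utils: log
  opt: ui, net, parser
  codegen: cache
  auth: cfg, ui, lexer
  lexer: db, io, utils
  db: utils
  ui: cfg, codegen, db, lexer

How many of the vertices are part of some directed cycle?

A vertex is on a directed cycle iff it belongs to a strongly connected component of size ≥ 2 (or has a self-loop).
The vertices on cycles are {io, log, opt, utils, parser} — 5 in total.

5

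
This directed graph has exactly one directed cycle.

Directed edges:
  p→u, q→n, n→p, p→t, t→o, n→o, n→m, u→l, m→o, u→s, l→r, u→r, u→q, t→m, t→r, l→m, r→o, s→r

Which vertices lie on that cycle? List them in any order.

n, p, q, u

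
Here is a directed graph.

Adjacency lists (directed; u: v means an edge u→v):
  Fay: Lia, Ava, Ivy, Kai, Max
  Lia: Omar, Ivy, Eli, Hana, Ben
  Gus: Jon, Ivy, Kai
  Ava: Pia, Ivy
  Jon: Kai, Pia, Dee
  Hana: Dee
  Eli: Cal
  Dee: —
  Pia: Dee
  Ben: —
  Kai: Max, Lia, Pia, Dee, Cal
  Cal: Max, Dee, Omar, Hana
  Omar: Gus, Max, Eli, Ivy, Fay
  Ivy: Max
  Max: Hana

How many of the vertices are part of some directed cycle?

8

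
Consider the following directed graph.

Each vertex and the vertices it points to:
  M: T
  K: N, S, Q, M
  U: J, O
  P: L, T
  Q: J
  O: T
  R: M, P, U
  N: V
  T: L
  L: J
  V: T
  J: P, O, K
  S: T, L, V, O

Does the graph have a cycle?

DFS with white/gray/black marking, starting from U:
U gray
  J gray
    P gray
      L gray
        L→J: J is gray → back edge
Back edge found, so a cycle exists: J → P → L → J.

Yes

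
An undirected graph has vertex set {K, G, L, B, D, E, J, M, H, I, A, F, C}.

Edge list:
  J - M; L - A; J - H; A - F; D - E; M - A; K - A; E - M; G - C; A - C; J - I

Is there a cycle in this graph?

No

DFS, tracking each vertex's parent; an edge to a visited non-parent vertex closes a cycle.
Start from G:
visit G (parent –)
  visit C (parent G)
    visit A (parent C)
      visit F (parent A)
        F–A: parent, skip
      visit K (parent A)
        K–A: parent, skip
      visit M (parent A)
        visit E (parent M)
          visit D (parent E)
            D–E: parent, skip
          E–M: parent, skip
        visit J (parent M)
          visit I (parent J)
            I–J: parent, skip
          J–M: parent, skip
          visit H (parent J)
            H–J: parent, skip
        M–A: parent, skip
      visit L (parent A)
        L–A: parent, skip
      A–C: parent, skip
    C–G: parent, skip
visit B (parent –)
No non-parent visited neighbor found — the graph is a forest.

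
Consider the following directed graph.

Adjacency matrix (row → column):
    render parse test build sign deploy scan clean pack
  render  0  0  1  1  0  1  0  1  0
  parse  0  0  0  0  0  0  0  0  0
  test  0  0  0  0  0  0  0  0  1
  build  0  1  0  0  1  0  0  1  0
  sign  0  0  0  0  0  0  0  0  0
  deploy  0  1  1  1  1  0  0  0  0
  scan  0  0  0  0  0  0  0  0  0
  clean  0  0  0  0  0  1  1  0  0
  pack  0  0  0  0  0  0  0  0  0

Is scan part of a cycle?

No

scan lies on a cycle iff there is a path from scan back to itself.
Exploring from scan, it never reaches itself; equivalently, its strongly connected component is a singleton.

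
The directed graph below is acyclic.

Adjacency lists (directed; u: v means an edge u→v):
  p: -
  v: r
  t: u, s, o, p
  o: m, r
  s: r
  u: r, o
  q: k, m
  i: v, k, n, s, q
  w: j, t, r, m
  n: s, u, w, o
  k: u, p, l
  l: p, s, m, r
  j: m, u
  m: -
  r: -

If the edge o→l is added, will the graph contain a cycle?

Adding o→l creates a cycle iff l can already reach o.
Explore from l: no path reaches o. The graph stays acyclic.

No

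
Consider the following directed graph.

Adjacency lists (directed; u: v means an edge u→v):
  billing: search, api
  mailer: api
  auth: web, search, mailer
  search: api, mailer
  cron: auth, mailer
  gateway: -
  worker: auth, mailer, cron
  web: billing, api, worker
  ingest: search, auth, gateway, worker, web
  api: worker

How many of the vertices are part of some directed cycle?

8

A vertex is on a directed cycle iff it belongs to a strongly connected component of size ≥ 2 (or has a self-loop).
The vertices on cycles are {api, web, auth, cron, mailer, search, worker, billing} — 8 in total.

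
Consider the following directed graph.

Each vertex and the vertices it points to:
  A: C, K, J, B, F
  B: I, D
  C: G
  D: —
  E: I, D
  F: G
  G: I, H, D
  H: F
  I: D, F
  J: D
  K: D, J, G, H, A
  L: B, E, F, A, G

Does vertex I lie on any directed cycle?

Yes

I is on a cycle iff I can reach itself via ≥1 edge.
I → F → G → I — yes.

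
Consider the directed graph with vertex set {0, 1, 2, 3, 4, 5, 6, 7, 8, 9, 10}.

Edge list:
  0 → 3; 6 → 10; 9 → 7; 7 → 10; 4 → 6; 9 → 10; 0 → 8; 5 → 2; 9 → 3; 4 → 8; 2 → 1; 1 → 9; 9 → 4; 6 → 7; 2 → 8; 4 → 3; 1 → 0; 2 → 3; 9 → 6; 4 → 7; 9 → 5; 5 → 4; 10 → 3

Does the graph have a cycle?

DFS with white/gray/black marking, starting from 2:
2 gray
  1 gray
    9 gray
      7 gray
        10 gray
          3 gray
          3 black
        10 black
      7 black
      6 gray
        6→7: 7 black — skip
        6→10: 10 black — skip
      6 black
      4 gray
        4→6: 6 black — skip
        4→7: 7 black — skip
        4→3: 3 black — skip
        8 gray
        8 black
      4 black
      9→3: 3 black — skip
      5 gray
        5→4: 4 black — skip
        5→2: 2 is gray → back edge
Back edge found, so a cycle exists: 2 → 1 → 9 → 5 → 2.

Yes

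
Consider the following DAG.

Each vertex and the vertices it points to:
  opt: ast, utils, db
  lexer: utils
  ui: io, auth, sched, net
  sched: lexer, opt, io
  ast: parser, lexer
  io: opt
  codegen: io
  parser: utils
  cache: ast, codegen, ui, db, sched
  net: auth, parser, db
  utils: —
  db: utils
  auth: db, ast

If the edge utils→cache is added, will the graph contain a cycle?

Yes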